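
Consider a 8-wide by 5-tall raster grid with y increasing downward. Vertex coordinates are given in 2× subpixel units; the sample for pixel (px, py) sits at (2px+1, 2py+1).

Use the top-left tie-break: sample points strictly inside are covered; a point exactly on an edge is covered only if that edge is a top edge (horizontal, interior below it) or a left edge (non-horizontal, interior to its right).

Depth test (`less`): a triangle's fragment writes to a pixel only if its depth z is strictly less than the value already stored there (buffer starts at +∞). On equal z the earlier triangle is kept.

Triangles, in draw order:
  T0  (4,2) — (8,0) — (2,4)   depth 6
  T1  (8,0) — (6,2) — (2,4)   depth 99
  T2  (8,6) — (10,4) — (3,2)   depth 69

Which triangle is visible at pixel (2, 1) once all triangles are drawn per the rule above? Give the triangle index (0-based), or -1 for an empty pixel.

T0:
  2·area = 4
  edge (4, 2)→(8, 0): d=(4,-2) top-left  bias=+0
  edge (8, 0)→(2, 4): d=(-6,4) right/bottom  bias=-1
  edge (2, 4)→(4, 2): d=(2,-2) top-left  bias=+0
    (2,0)@(5, 1): e=[-2,6,0] → ·  [on edge]
    (1,1)@(3, 3): e=[2,2,0] → █  [on edge]
    (2,1)@(5, 3): e=[6,-6,4] → ·
    (0,2)@(1, 5): e=[6,-2,0] → ·  [on edge]
    (1,2)@(3, 5): e=[10,-10,4] → ·
  covered (1 px):
    · · · · · · · ·
    · █ · · · · · ·
    · · · · · · · ·
    · · · · · · · ·
    · · · · · · · ·
T1:
  2·area = 4
  edge (8, 0)→(6, 2): d=(-2,2) right/bottom  bias=-1
  edge (6, 2)→(2, 4): d=(-4,2) right/bottom  bias=-1
  edge (2, 4)→(8, 0): d=(6,-4) top-left  bias=+0
    (3,0)@(7, 1): e=[0,2,2] → ·  [on edge]
    (2,1)@(5, 3): e=[0,-2,6] → ·  [on edge]
    (1,2)@(3, 5): e=[0,-6,10] → ·  [on edge]
    (0,3)@(1, 7): e=[0,-10,14] → ·  [on edge]
  covered (0 px):
    · · · · · · · ·
    · · · · · · · ·
    · · · · · · · ·
    · · · · · · · ·
    · · · · · · · ·
T2:
  2·area = 18  (B↔C swapped to make it positive)
  edge (8, 6)→(3, 2): d=(-5,-4) top-left  bias=+0
  edge (3, 2)→(10, 4): d=(7,2) right/bottom  bias=-1
  edge (10, 4)→(8, 6): d=(-2,2) right/bottom  bias=-1
    (6,0)@(13, 1): e=[45,-27,0] → ·  [on edge]
    (2,1)@(5, 3): e=[3,3,12] → █
    (3,1)@(7, 3): e=[11,-1,8] → ·
    (5,1)@(11, 3): e=[27,-9,0] → ·  [on edge]
    (2,2)@(5, 5): e=[-7,17,8] → ·
    (3,2)@(7, 5): e=[1,13,4] → █
    (4,2)@(9, 5): e=[9,9,0] → ·  [on edge]
    (3,3)@(7, 7): e=[-9,27,0] → ·  [on edge]
    (2,4)@(5, 9): e=[-27,45,0] → ·  [on edge]
  covered (2 px):
    · · · · · · · ·
    · · █ · · · · ·
    · · · █ · · · ·
    · · · · · · · ·
    · · · · · · · ·

Z-buffer (winner per pixel, '.' = empty):
  . . . . . . . .
  . 0 2 . . . . .
  . . . 2 . . . .
  . . . . . . . .
  . . . . . . . .

Final: 2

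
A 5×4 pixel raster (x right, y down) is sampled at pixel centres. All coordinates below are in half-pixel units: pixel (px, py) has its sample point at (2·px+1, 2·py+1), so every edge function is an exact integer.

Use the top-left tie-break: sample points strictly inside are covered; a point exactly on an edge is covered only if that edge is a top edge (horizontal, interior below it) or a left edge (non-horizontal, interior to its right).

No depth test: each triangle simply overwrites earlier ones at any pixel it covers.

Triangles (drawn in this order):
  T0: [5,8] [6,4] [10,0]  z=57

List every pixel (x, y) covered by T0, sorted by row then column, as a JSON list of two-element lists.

T0:
  2·area = 12
  edge (5, 8)→(6, 4): d=(1,-4) top-left  bias=+0
  edge (6, 4)→(10, 0): d=(4,-4) top-left  bias=+0
  edge (10, 0)→(5, 8): d=(-5,8) right/bottom  bias=-1
    (4,0)@(9, 1): e=[9,0,3] → X  [on edge]
    (3,1)@(7, 3): e=[3,0,9] → X  [on edge]
    (4,1)@(9, 3): e=[11,8,-7] → .
    (2,2)@(5, 5): e=[-3,0,15] → .  [on edge]
    (3,2)@(7, 5): e=[5,8,-1] → .
    (1,3)@(3, 7): e=[-9,0,21] → .  [on edge]
  covered (2 px):
    . . . . X
    . . . X .
    . . . . .
    . . . . .

Final: [[4,0],[3,1]]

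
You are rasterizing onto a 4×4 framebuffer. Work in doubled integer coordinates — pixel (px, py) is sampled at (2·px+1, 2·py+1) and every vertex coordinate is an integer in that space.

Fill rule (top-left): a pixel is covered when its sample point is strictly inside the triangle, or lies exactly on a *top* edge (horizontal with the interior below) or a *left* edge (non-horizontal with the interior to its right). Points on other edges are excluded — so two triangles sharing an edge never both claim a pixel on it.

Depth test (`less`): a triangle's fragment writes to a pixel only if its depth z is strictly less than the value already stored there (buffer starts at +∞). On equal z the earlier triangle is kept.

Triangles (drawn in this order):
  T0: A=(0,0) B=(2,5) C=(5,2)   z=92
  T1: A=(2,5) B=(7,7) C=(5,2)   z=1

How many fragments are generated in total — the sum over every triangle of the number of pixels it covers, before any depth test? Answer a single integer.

T0:
  2·area = 21  (B↔C swapped to make it positive)
  edge (0, 0)→(5, 2): d=(5,2) right/bottom  bias=-1
  edge (5, 2)→(2, 5): d=(-3,3) right/bottom  bias=-1
  edge (2, 5)→(0, 0): d=(-2,-5) top-left  bias=+0
    (0,0)@(1, 1): e=[3,15,3] → #
    (1,0)@(3, 1): e=[-1,9,13] → ·
    (0,1)@(1, 3): e=[13,9,-1] → ·
    (1,1)@(3, 3): e=[9,3,9] → #
    (2,1)@(5, 3): e=[5,-3,19] → ·
    (1,2)@(3, 5): e=[19,-3,5] → ·
  covered (2 px):
    # · · ·
    · # · ·
    · · · ·
    · · · ·
T1:
  2·area = 21  (B↔C swapped to make it positive)
  edge (2, 5)→(5, 2): d=(3,-3) top-left  bias=+0
  edge (5, 2)→(7, 7): d=(2,5) right/bottom  bias=-1
  edge (7, 7)→(2, 5): d=(-5,-2) top-left  bias=+0
    (2,1)@(5, 3): e=[3,2,16] → #
    (3,1)@(7, 3): e=[9,-8,20] → ·
    (1,2)@(3, 5): e=[3,16,2] → #
    (3,2)@(7, 5): e=[15,-4,10] → ·
    (1,3)@(3, 7): e=[9,20,-8] → ·
    (2,3)@(5, 7): e=[15,10,-4] → ·
    (3,3)@(7, 7): e=[21,0,0] → ·  [on edge]
  covered (3 px):
    · · · ·
    · · # ·
    · # # ·
    · · · ·

Result: 5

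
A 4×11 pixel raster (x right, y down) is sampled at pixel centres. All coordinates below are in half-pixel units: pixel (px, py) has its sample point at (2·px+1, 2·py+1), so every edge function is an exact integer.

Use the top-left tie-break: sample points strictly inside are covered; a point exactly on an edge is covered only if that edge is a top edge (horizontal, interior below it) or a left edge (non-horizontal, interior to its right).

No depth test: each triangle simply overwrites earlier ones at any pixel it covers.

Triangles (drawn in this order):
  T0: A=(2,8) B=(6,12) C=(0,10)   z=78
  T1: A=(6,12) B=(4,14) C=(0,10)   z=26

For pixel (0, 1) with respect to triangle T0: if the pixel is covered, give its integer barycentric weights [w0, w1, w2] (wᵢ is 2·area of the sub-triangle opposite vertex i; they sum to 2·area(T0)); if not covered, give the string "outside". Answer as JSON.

T0:
  2·area = 16
  edge (2, 8)→(6, 12): d=(4,4) right/bottom  bias=-1
  edge (6, 12)→(0, 10): d=(-6,-2) top-left  bias=+0
  edge (0, 10)→(2, 8): d=(2,-2) top-left  bias=+0
    (3,1)@(7, 3): e=[-40,56,0] → ·  [on edge]
    (2,2)@(5, 5): e=[-24,40,0] → ·  [on edge]
    (0,3)@(1, 7): e=[0,20,-4] → ·  [on edge]
    (1,3)@(3, 7): e=[-8,24,0] → ·  [on edge]
    (0,4)@(1, 9): e=[8,8,0] → #  [on edge]
    (1,4)@(3, 9): e=[0,12,4] → ·  [on edge]
    (0,5)@(1, 11): e=[16,-4,4] → ·
    (1,5)@(3, 11): e=[8,0,8] → #  [on edge]
    (2,5)@(5, 11): e=[0,4,12] → ·  [on edge]
    (1,6)@(3, 13): e=[16,-12,12] → ·
    (3,6)@(7, 13): e=[0,-4,20] → ·  [on edge]
  covered (2 px):
    · · · ·
    · · · ·
    · · · ·
    · · · ·
    # · · ·
    · # · ·
    · · · ·
    · · · ·
    · · · ·
    · · · ·
    · · · ·
T1:
  2·area = 16
  edge (6, 12)→(4, 14): d=(-2,2) right/bottom  bias=-1
  edge (4, 14)→(0, 10): d=(-4,-4) top-left  bias=+0
  edge (0, 10)→(6, 12): d=(6,2) right/bottom  bias=-1
    (0,5)@(1, 11): e=[12,0,4] → #  [on edge]
    (1,5)@(3, 11): e=[8,8,0] → ·  [on edge]
    (3,5)@(7, 11): e=[0,24,-8] → ·  [on edge]
    (0,6)@(1, 13): e=[8,-8,16] → ·
    (1,6)@(3, 13): e=[4,0,12] → #  [on edge]
    (2,6)@(5, 13): e=[0,8,8] → ·  [on edge]
    (1,7)@(3, 15): e=[0,-8,24] → ·  [on edge]
    (2,7)@(5, 15): e=[-4,0,20] → ·  [on edge]
    (0,8)@(1, 17): e=[0,-24,40] → ·  [on edge]
    (3,8)@(7, 17): e=[-12,0,28] → ·  [on edge]
  covered (2 px):
    · · · ·
    · · · ·
    · · · ·
    · · · ·
    · · · ·
    # · · ·
    · # · ·
    · · · ·
    · · · ·
    · · · ·
    · · · ·

Result: "outside"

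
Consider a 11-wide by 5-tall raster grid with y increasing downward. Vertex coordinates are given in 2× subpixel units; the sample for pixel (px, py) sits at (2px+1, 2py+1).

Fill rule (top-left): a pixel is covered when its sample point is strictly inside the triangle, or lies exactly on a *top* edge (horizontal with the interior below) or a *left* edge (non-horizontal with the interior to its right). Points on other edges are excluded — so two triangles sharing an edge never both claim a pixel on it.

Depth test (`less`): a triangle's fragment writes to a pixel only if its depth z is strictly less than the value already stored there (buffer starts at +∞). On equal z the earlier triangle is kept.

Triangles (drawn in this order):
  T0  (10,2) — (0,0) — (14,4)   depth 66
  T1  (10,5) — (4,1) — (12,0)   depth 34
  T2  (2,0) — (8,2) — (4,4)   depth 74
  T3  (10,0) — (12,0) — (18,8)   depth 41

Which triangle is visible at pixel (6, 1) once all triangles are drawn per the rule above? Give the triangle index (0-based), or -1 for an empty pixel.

T0:
  2·area = 12  (B↔C swapped to make it positive)
  edge (10, 2)→(14, 4): d=(4,2) right/bottom  bias=-1
  edge (14, 4)→(0, 0): d=(-14,-4) top-left  bias=+0
  edge (0, 0)→(10, 2): d=(10,2) right/bottom  bias=-1
    (2,0)@(5, 1): e=[6,6,0] → ·  [on edge]
    (5,1)@(11, 3): e=[2,2,8] → █
    (6,1)@(13, 3): e=[-2,10,4] → ·
    (7,1)@(15, 3): e=[-6,18,0] → ·  [on edge]
    (5,2)@(11, 5): e=[10,-26,28] → ·
  covered (1 px):
    · · · · · · · · · · ·
    · · · · · █ · · · · ·
    · · · · · · · · · · ·
    · · · · · · · · · · ·
    · · · · · · · · · · ·
T1:
  2·area = 38
  edge (10, 5)→(4, 1): d=(-6,-4) top-left  bias=+0
  edge (4, 1)→(12, 0): d=(8,-1) top-left  bias=+0
  edge (12, 0)→(10, 5): d=(-2,5) right/bottom  bias=-1
    (2,0)@(5, 1): e=[4,1,33] → █
    (3,0)@(7, 1): e=[12,3,23] → █
    (4,0)@(9, 1): e=[20,5,13] → █
    (5,0)@(11, 1): e=[28,7,3] → █
    (6,0)@(13, 1): e=[36,9,-7] → ·
    (2,1)@(5, 3): e=[-8,17,29] → ·
    (3,1)@(7, 3): e=[0,19,19] → █  [on edge]
    (5,1)@(11, 3): e=[16,23,-1] → ·
    (3,2)@(7, 5): e=[-12,35,15] → ·
    (4,2)@(9, 5): e=[-4,37,5] → ·
    (6,3)@(13, 7): e=[0,57,-19] → ·  [on edge]
  covered (6 px):
    · · █ █ █ █ · · · · ·
    · · · █ █ · · · · · ·
    · · · · · · · · · · ·
    · · · · · · · · · · ·
    · · · · · · · · · · ·
T2:
  2·area = 20
  edge (2, 0)→(8, 2): d=(6,2) right/bottom  bias=-1
  edge (8, 2)→(4, 4): d=(-4,2) right/bottom  bias=-1
  edge (4, 4)→(2, 0): d=(-2,-4) top-left  bias=+0
    (1,0)@(3, 1): e=[4,14,2] → █
    (2,0)@(5, 1): e=[0,10,10] → ·  [on edge]
    (1,1)@(3, 3): e=[16,6,-2] → ·
    (2,1)@(5, 3): e=[12,2,6] → █
    (3,1)@(7, 3): e=[8,-2,14] → ·
    (5,1)@(11, 3): e=[0,-10,30] → ·  [on edge]
    (2,2)@(5, 5): e=[24,-6,2] → ·
    (8,2)@(17, 5): e=[0,-30,50] → ·  [on edge]
  covered (2 px):
    · █ · · · · · · · · ·
    · · █ · · · · · · · ·
    · · · · · · · · · · ·
    · · · · · · · · · · ·
    · · · · · · · · · · ·
T3:
  2·area = 16
  edge (10, 0)→(12, 0): d=(2,0) top-left  bias=+0
  edge (12, 0)→(18, 8): d=(6,8) right/bottom  bias=-1
  edge (18, 8)→(10, 0): d=(-8,-8) top-left  bias=+0
    (5,0)@(11, 1): e=[2,14,0] → █  [on edge]
    (6,0)@(13, 1): e=[2,-2,16] → ·
    (5,1)@(11, 3): e=[6,26,-16] → ·
    (6,1)@(13, 3): e=[6,10,0] → █  [on edge]
    (7,1)@(15, 3): e=[6,-6,16] → ·
    (6,2)@(13, 5): e=[10,22,-16] → ·
    (7,2)@(15, 5): e=[10,6,0] → █  [on edge]
    (8,2)@(17, 5): e=[10,-10,16] → ·
    (7,3)@(15, 7): e=[14,18,-16] → ·
    (8,3)@(17, 7): e=[14,2,0] → █  [on edge]
    (9,3)@(19, 7): e=[14,-14,16] → ·
    (8,4)@(17, 9): e=[18,14,-16] → ·
    (9,4)@(19, 9): e=[18,-2,0] → ·  [on edge]
  covered (4 px):
    · · · · · █ · · · · ·
    · · · · · · █ · · · ·
    · · · · · · · █ · · ·
    · · · · · · · · █ · ·
    · · · · · · · · · · ·

Z-buffer (winner per pixel, '.' = empty):
  . 2 1 1 1 1 . . . . .
  . . 2 1 1 0 3 . . . .
  . . . . . . . 3 . . .
  . . . . . . . . 3 . .
  . . . . . . . . . . .

Answer: 3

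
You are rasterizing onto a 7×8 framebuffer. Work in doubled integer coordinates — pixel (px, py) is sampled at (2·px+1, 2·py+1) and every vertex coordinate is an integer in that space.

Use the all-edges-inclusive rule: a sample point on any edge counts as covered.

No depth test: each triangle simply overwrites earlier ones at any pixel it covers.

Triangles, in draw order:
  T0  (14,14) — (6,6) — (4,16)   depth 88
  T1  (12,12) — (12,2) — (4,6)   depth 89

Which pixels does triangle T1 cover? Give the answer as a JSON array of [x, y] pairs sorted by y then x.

T0:
  2·area = 96  (B↔C swapped to make it positive)
  edge (14, 14)→(4, 16): d=(-10,2) inclusive
  edge (4, 16)→(6, 6): d=(2,-10) inclusive
  edge (6, 6)→(14, 14): d=(8,8) inclusive
    (0,0)@(1, 1): e=[156,-60,0] → .  [on edge]
    (3,0)@(7, 1): e=[144,0,-48] → .  [on edge]
    (1,1)@(3, 3): e=[132,-36,0] → .  [on edge]
    (2,2)@(5, 5): e=[108,-12,0] → .  [on edge]
    (3,3)@(7, 7): e=[84,12,0] → X  [on edge]
    (4,3)@(9, 7): e=[80,32,-16] → .
    (3,4)@(7, 9): e=[64,16,16] → X
    (4,4)@(9, 9): e=[60,36,0] → X  [on edge]
    (5,4)@(11, 9): e=[56,56,-16] → .
    (2,5)@(5, 11): e=[48,0,48] → X  [on edge]
    (5,5)@(11, 11): e=[36,60,0] → X  [on edge]
    (6,5)@(13, 11): e=[32,80,-16] → .
    (6,6)@(13, 13): e=[12,84,0] → X  [on edge]
    (4,7)@(9, 15): e=[0,48,48] → X  [on edge]
  covered (15 px):
    . . . . . . .
    . . . . . . .
    . . . . . . .
    . . . X . . .
    . . . X X . .
    . . X X X X .
    . . X X X X X
    . . X X X . .
T1:
  2·area = 80  (B↔C swapped to make it positive)
  edge (12, 12)→(4, 6): d=(-8,-6) inclusive
  edge (4, 6)→(12, 2): d=(8,-4) inclusive
  edge (12, 2)→(12, 12): d=(0,10) inclusive
    (5,1)@(11, 3): e=[66,4,10] → X
    (6,1)@(13, 3): e=[78,12,-10] → .
    (3,2)@(7, 5): e=[26,4,50] → X
    (4,2)@(9, 5): e=[38,12,30] → X
    (6,2)@(13, 5): e=[62,28,-10] → .
    (3,3)@(7, 7): e=[10,20,50] → X
    (6,3)@(13, 7): e=[46,44,-10] → .
    (3,4)@(7, 9): e=[-6,36,50] → .
    (4,4)@(9, 9): e=[6,44,30] → X
    (6,4)@(13, 9): e=[30,60,-10] → .
    (4,5)@(9, 11): e=[-10,60,30] → .
    (5,5)@(11, 11): e=[2,68,10] → X
  covered (10 px):
    . . . . . . .
    . . . . . X .
    . . . X X X .
    . . . X X X .
    . . . . X X .
    . . . . . X .
    . . . . . . .
    . . . . . . .

Result: [[5,1],[3,2],[4,2],[5,2],[3,3],[4,3],[5,3],[4,4],[5,4],[5,5]]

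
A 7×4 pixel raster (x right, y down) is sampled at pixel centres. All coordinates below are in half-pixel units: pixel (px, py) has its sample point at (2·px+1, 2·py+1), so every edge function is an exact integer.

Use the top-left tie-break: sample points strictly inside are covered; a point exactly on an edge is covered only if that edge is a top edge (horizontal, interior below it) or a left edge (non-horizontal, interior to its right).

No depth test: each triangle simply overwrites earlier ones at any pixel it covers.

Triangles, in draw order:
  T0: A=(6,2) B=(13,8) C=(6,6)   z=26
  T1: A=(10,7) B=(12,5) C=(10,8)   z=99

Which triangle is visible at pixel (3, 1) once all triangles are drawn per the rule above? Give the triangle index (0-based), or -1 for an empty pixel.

T0:
  2·area = 28
  edge (6, 2)→(13, 8): d=(7,6) right/bottom  bias=-1
  edge (13, 8)→(6, 6): d=(-7,-2) top-left  bias=+0
  edge (6, 6)→(6, 2): d=(0,-4) top-left  bias=+0
    (3,1)@(7, 3): e=[1,23,4] → X
    (4,1)@(9, 3): e=[-11,27,12] → .
    (3,2)@(7, 5): e=[15,9,4] → X
    (4,2)@(9, 5): e=[3,13,12] → X
    (5,2)@(11, 5): e=[-9,17,20] → .
    (3,3)@(7, 7): e=[29,-5,4] → .
    (4,3)@(9, 7): e=[17,-1,12] → .
    (5,3)@(11, 7): e=[5,3,20] → X
    (6,3)@(13, 7): e=[-7,7,28] → .
  covered (4 px):
    . . . . . . .
    . . . X . . .
    . . . X X . .
    . . . . . X .
T1:
  2·area = 2
  edge (10, 7)→(12, 5): d=(2,-2) top-left  bias=+0
  edge (12, 5)→(10, 8): d=(-2,3) right/bottom  bias=-1
  edge (10, 8)→(10, 7): d=(0,-1) top-left  bias=+0
  covered (0 px):
    . . . . . . .
    . . . . . . .
    . . . . . . .
    . . . . . . .

Z-buffer (winner per pixel, '.' = empty):
  . . . . . . .
  . . . 0 . . .
  . . . 0 0 . .
  . . . . . 0 .

Final: 0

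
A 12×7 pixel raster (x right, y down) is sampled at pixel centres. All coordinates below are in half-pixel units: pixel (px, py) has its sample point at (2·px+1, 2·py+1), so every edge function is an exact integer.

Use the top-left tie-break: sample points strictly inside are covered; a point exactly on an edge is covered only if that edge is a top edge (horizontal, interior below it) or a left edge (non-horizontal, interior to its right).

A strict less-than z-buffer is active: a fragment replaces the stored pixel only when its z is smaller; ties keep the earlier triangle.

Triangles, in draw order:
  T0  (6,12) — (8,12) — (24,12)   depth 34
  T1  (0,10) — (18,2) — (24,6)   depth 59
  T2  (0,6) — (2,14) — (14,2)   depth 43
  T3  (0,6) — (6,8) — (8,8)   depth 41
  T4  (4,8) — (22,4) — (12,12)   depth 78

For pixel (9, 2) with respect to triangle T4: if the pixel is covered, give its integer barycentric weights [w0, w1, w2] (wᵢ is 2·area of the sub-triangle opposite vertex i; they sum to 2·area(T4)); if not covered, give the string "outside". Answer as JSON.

T0:
  degenerate (2·area = 0) — covers nothing
T1:
  2·area = 120
  edge (0, 10)→(18, 2): d=(18,-8) top-left  bias=+0
  edge (18, 2)→(24, 6): d=(6,4) right/bottom  bias=-1
  edge (24, 6)→(0, 10): d=(-24,4) right/bottom  bias=-1
    (8,1)@(17, 3): e=[10,10,100] → █
    (9,1)@(19, 3): e=[26,2,92] → █
    (10,1)@(21, 3): e=[42,-6,84] → ·
    (6,2)@(13, 5): e=[14,38,68] → █
    (7,2)@(15, 5): e=[30,30,60] → █
    (10,2)@(21, 5): e=[78,6,36] → █
    (11,2)@(23, 5): e=[94,-2,28] → ·
    (3,3)@(7, 7): e=[2,74,44] → █
    (4,3)@(9, 7): e=[18,66,36] → █
    (5,3)@(11, 7): e=[34,58,28] → █
    (9,3)@(19, 7): e=[98,26,-4] → ·
    (10,3)@(21, 7): e=[114,18,-12] → ·
  covered (15 px):
    · · · · · · · · · · · ·
    · · · · · · · · █ █ · ·
    · · · · · · █ █ █ █ █ ·
    · · · █ █ █ █ █ █ · · ·
    · █ █ · · · · · · · · ·
    · · · · · · · · · · · ·
    · · · · · · · · · · · ·
T2:
  2·area = 120  (B↔C swapped to make it positive)
  edge (0, 6)→(14, 2): d=(14,-4) top-left  bias=+0
  edge (14, 2)→(2, 14): d=(-12,12) right/bottom  bias=-1
  edge (2, 14)→(0, 6): d=(-2,-8) top-left  bias=+0
    (7,0)@(15, 1): e=[-10,0,130] → ·  [on edge]
    (5,1)@(11, 3): e=[2,24,94] → █
    (6,1)@(13, 3): e=[10,0,110] → ·  [on edge]
    (2,2)@(5, 5): e=[6,72,42] → █
    (3,2)@(7, 5): e=[14,48,58] → █
    (4,2)@(9, 5): e=[22,24,74] → █
    (5,2)@(11, 5): e=[30,0,90] → ·  [on edge]
    (0,3)@(1, 7): e=[18,96,6] → █
    (1,3)@(3, 7): e=[26,72,22] → █
    (4,3)@(9, 7): e=[50,0,70] → ·  [on edge]
    (0,4)@(1, 9): e=[46,72,2] → █
    (3,4)@(7, 9): e=[70,0,50] → ·  [on edge]
    (2,5)@(5, 11): e=[90,0,30] → ·  [on edge]
    (1,6)@(3, 13): e=[110,0,10] → ·  [on edge]
  covered (12 px):
    · · · · · · · · · · · ·
    · · · · · █ · · · · · ·
    · · █ █ █ · · · · · · ·
    █ █ █ █ · · · · · · · ·
    █ █ █ · · · · · · · · ·
    · █ · · · · · · · · · ·
    · · · · · · · · · · · ·
T3:
  2·area = 4  (B↔C swapped to make it positive)
  edge (0, 6)→(8, 8): d=(8,2) right/bottom  bias=-1
  edge (8, 8)→(6, 8): d=(-2,0) right/bottom  bias=-1
  edge (6, 8)→(0, 6): d=(-6,-2) top-left  bias=+0
    (1,3)@(3, 7): e=[2,2,0] → █  [on edge]
    (2,3)@(5, 7): e=[-2,2,4] → ·
    (1,4)@(3, 9): e=[18,-2,-12] → ·
    (4,4)@(9, 9): e=[6,-2,0] → ·  [on edge]
    (7,5)@(15, 11): e=[10,-6,0] → ·  [on edge]
    (10,6)@(21, 13): e=[14,-10,0] → ·  [on edge]
  covered (1 px):
    · · · · · · · · · · · ·
    · · · · · · · · · · · ·
    · · · · · · · · · · · ·
    · █ · · · · · · · · · ·
    · · · · · · · · · · · ·
    · · · · · · · · · · · ·
    · · · · · · · · · · · ·
T4:
  2·area = 104
  edge (4, 8)→(22, 4): d=(18,-4) top-left  bias=+0
  edge (22, 4)→(12, 12): d=(-10,8) right/bottom  bias=-1
  edge (12, 12)→(4, 8): d=(-8,-4) top-left  bias=+0
    (9,2)@(19, 5): e=[6,14,84] → █
    (10,2)@(21, 5): e=[14,-2,92] → ·
    (4,3)@(9, 7): e=[2,74,28] → █
    (5,3)@(11, 7): e=[10,58,36] → █
    (6,3)@(13, 7): e=[18,42,44] → █
    (7,3)@(15, 7): e=[26,26,52] → █
    (8,3)@(17, 7): e=[34,10,60] → █
    (9,3)@(19, 7): e=[42,-6,68] → ·
    (3,4)@(7, 9): e=[30,70,4] → █
    (8,4)@(17, 9): e=[70,-10,44] → ·
    (3,5)@(7, 11): e=[66,50,-12] → ·
    (4,5)@(9, 11): e=[74,34,-4] → ·
  covered (13 px):
    · · · · · · · · · · · ·
    · · · · · · · · · · · ·
    · · · · · · · · · █ · ·
    · · · · █ █ █ █ █ · · ·
    · · · █ █ █ █ █ · · · ·
    · · · · · █ █ · · · · ·
    · · · · · · · · · · · ·

Answer: [14,84,6]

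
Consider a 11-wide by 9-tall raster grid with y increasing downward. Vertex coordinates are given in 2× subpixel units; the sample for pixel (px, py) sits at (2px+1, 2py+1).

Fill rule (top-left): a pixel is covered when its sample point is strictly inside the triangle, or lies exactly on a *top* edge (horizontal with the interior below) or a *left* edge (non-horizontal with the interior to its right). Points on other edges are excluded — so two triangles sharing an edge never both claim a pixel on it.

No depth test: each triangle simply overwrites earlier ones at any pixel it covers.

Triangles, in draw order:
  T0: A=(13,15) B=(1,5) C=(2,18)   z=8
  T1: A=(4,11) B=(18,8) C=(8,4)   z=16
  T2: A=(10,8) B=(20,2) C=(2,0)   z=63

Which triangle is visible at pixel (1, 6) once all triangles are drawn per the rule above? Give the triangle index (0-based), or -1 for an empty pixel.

T0:
  2·area = 146  (B↔C swapped to make it positive)
  edge (13, 15)→(2, 18): d=(-11,3) right/bottom  bias=-1
  edge (2, 18)→(1, 5): d=(-1,-13) top-left  bias=+0
  edge (1, 5)→(13, 15): d=(12,10) right/bottom  bias=-1
    (0,2)@(1, 5): e=[146,0,0] → .  [on edge]
    (1,3)@(3, 7): e=[118,24,4] → X
    (2,3)@(5, 7): e=[112,50,-16] → .
    (1,4)@(3, 9): e=[96,22,28] → X
    (2,4)@(5, 9): e=[90,48,8] → X
    (3,4)@(7, 9): e=[84,74,-12] → .
    (1,5)@(3, 11): e=[74,20,52] → X
    (3,5)@(7, 11): e=[62,72,12] → X
    (4,5)@(9, 11): e=[56,98,-8] → .
    (1,6)@(3, 13): e=[52,18,76] → X
    (4,6)@(9, 13): e=[34,96,16] → X
    (5,6)@(11, 13): e=[28,122,-4] → .
    (6,7)@(13, 15): e=[0,146,0] → .  [on edge]
  covered (17 px):
    . . . . . . . . . . .
    . . . . . . . . . . .
    . . . . . . . . . . .
    . X . . . . . . . . .
    . X X . . . . . . . .
    . X X X . . . . . . .
    . X X X X . . . . . .
    . X X X X X . . . . .
    . X X . . . . . . . .
T1:
  2·area = 86  (B↔C swapped to make it positive)
  edge (4, 11)→(8, 4): d=(4,-7) top-left  bias=+0
  edge (8, 4)→(18, 8): d=(10,4) right/bottom  bias=-1
  edge (18, 8)→(4, 11): d=(-14,3) right/bottom  bias=-1
    (4,2)@(9, 5): e=[11,6,69] → X
    (5,2)@(11, 5): e=[25,-2,63] → .
    (3,3)@(7, 7): e=[5,34,47] → X
    (5,3)@(11, 7): e=[33,18,35] → X
    (6,3)@(13, 7): e=[47,10,29] → X
    (7,3)@(15, 7): e=[61,2,23] → X
    (8,3)@(17, 7): e=[75,-6,17] → .
    (3,4)@(7, 9): e=[13,54,19] → X
    (7,4)@(15, 9): e=[69,22,-5] → .
    (3,5)@(7, 11): e=[21,74,-9] → .
    (4,5)@(9, 11): e=[35,66,-15] → .
    (5,5)@(11, 11): e=[49,58,-21] → .
  covered (10 px):
    . . . . . . . . . . .
    . . . . . . . . . . .
    . . . . X . . . . . .
    . . . X X X X X . . .
    . . . X X X X . . . .
    . . . . . . . . . . .
    . . . . . . . . . . .
    . . . . . . . . . . .
    . . . . . . . . . . .
T2:
  2·area = 128  (B↔C swapped to make it positive)
  edge (10, 8)→(2, 0): d=(-8,-8) top-left  bias=+0
  edge (2, 0)→(20, 2): d=(18,2) right/bottom  bias=-1
  edge (20, 2)→(10, 8): d=(-10,6) right/bottom  bias=-1
    (1,0)@(3, 1): e=[0,16,112] → X  [on edge]
    (2,0)@(5, 1): e=[16,12,100] → X
    (3,0)@(7, 1): e=[32,8,88] → X
    (4,0)@(9, 1): e=[48,4,76] → X
    (5,0)@(11, 1): e=[64,0,64] → .  [on edge]
    (1,1)@(3, 3): e=[-16,52,92] → .
    (2,1)@(5, 3): e=[0,48,80] → X  [on edge]
    (5,1)@(11, 3): e=[48,36,44] → X
    (6,1)@(13, 3): e=[64,32,32] → X
    (7,1)@(15, 3): e=[80,28,20] → X
    (8,1)@(17, 3): e=[96,24,8] → X
    (9,1)@(19, 3): e=[112,20,-4] → .
    (3,2)@(7, 5): e=[0,80,48] → X  [on edge]
    (7,2)@(15, 5): e=[64,64,0] → .  [on edge]
    (4,3)@(9, 7): e=[0,112,16] → X  [on edge]
    (5,4)@(11, 9): e=[0,144,-16] → .  [on edge]
    (2,5)@(5, 11): e=[-64,192,0] → .  [on edge]
    (6,5)@(13, 11): e=[0,176,-48] → .  [on edge]
    (7,6)@(15, 13): e=[0,208,-80] → .  [on edge]
    (8,7)@(17, 15): e=[0,240,-112] → .  [on edge]
    (9,8)@(19, 17): e=[0,272,-144] → .  [on edge]
  covered (17 px):
    . X X X X . . . . . .
    . . X X X X X X X . .
    . . . X X X X . . . .
    . . . . X X . . . . .
    . . . . . . . . . . .
    . . . . . . . . . . .
    . . . . . . . . . . .
    . . . . . . . . . . .
    . . . . . . . . . . .

Z-buffer (winner per pixel, '.' = empty):
  . 2 2 2 2 . . . . . .
  . . 2 2 2 2 2 2 2 . .
  . . . 2 2 2 2 . . . .
  . 0 . 1 2 2 1 1 . . .
  . 0 0 1 1 1 1 . . . .
  . 0 0 0 . . . . . . .
  . 0 0 0 0 . . . . . .
  . 0 0 0 0 0 . . . . .
  . 0 0 . . . . . . . .

Result: 0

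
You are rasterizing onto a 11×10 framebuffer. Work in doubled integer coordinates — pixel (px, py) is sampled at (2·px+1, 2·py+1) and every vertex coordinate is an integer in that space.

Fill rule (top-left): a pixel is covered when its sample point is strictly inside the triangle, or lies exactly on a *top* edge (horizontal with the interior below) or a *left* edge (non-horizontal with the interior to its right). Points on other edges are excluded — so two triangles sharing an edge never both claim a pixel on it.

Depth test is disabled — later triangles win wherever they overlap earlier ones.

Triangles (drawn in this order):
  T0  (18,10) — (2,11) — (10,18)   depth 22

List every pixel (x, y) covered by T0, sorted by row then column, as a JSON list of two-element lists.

T0:
  2·area = 120  (B↔C swapped to make it positive)
  edge (18, 10)→(10, 18): d=(-8,8) right/bottom  bias=-1
  edge (10, 18)→(2, 11): d=(-8,-7) top-left  bias=+0
  edge (2, 11)→(18, 10): d=(16,-1) top-left  bias=+0
    (10,3)@(21, 7): e=[0,165,-45] → .  [on edge]
    (9,4)@(19, 9): e=[0,135,-15] → .  [on edge]
    (1,5)@(3, 11): e=[112,7,1] → X
    (2,5)@(5, 11): e=[96,21,3] → X
    (3,5)@(7, 11): e=[80,35,5] → X
    (4,5)@(9, 11): e=[64,49,7] → X
    (5,5)@(11, 11): e=[48,63,9] → X
    (6,5)@(13, 11): e=[32,77,11] → X
    (7,5)@(15, 11): e=[16,91,13] → X
    (8,5)@(17, 11): e=[0,105,15] → .  [on edge]
    (1,6)@(3, 13): e=[96,-9,33] → .
    (2,6)@(5, 13): e=[80,5,35] → X
    (7,6)@(15, 13): e=[0,75,45] → .  [on edge]
    (6,7)@(13, 15): e=[0,45,75] → .  [on edge]
    (5,8)@(11, 17): e=[0,15,105] → .  [on edge]
    (4,9)@(9, 19): e=[0,-15,135] → .  [on edge]
  covered (16 px):
    . . . . . . . . . . .
    . . . . . . . . . . .
    . . . . . . . . . . .
    . . . . . . . . . . .
    . . . . . . . . . . .
    . X X X X X X X . . .
    . . X X X X X . . . .
    . . . X X X . . . . .
    . . . . X . . . . . .
    . . . . . . . . . . .

Answer: [[1,5],[2,5],[3,5],[4,5],[5,5],[6,5],[7,5],[2,6],[3,6],[4,6],[5,6],[6,6],[3,7],[4,7],[5,7],[4,8]]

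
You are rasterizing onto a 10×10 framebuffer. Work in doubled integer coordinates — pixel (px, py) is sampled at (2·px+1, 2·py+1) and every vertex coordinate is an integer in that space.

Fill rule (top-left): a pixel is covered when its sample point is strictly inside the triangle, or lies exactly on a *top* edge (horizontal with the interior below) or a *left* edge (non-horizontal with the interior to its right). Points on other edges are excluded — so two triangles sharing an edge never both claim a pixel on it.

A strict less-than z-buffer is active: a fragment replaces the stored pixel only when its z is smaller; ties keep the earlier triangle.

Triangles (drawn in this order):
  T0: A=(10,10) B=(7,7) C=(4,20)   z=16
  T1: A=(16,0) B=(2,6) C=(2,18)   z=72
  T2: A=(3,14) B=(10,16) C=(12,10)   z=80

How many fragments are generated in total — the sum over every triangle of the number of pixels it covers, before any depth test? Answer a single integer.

T0:
  2·area = 48  (B↔C swapped to make it positive)
  edge (10, 10)→(4, 20): d=(-6,10) right/bottom  bias=-1
  edge (4, 20)→(7, 7): d=(3,-13) top-left  bias=+0
  edge (7, 7)→(10, 10): d=(3,3) right/bottom  bias=-1
    (0,0)@(1, 1): e=[144,-96,0] → .  [on edge]
    (1,1)@(3, 3): e=[112,-64,0] → .  [on edge]
    (2,2)@(5, 5): e=[80,-32,0] → .  [on edge]
    (6,2)@(13, 5): e=[0,72,-24] → .  [on edge]
    (3,3)@(7, 7): e=[48,0,0] → .  [on edge]
    (3,4)@(7, 9): e=[36,6,6] → X
    (4,4)@(9, 9): e=[16,32,0] → .  [on edge]
    (3,5)@(7, 11): e=[24,12,12] → X
    (4,5)@(9, 11): e=[4,38,6] → X
    (5,5)@(11, 11): e=[-16,64,0] → .  [on edge]
    (3,6)@(7, 13): e=[12,18,18] → X
    (4,6)@(9, 13): e=[-8,44,12] → .
    (6,6)@(13, 13): e=[-48,96,0] → .  [on edge]
    (3,7)@(7, 15): e=[0,24,24] → .  [on edge]
    (7,7)@(15, 15): e=[-80,128,0] → .  [on edge]
    (8,8)@(17, 17): e=[-112,160,0] → .  [on edge]
    (9,9)@(19, 19): e=[-144,192,0] → .  [on edge]
  covered (5 px):
    . . . . . . . . . .
    . . . . . . . . . .
    . . . . . . . . . .
    . . . . . . . . . .
    . . . X . . . . . .
    . . . X X . . . . .
    . . . X . . . . . .
    . . . . . . . . . .
    . . X . . . . . . .
    . . . . . . . . . .
T1:
  2·area = 168  (B↔C swapped to make it positive)
  edge (16, 0)→(2, 18): d=(-14,18) right/bottom  bias=-1
  edge (2, 18)→(2, 6): d=(0,-12) top-left  bias=+0
  edge (2, 6)→(16, 0): d=(14,-6) top-left  bias=+0
    (7,0)@(15, 1): e=[4,156,8] → X
    (8,0)@(17, 1): e=[-32,180,20] → .
    (4,1)@(9, 3): e=[84,84,0] → X  [on edge]
    (5,1)@(11, 3): e=[48,108,12] → X
    (6,1)@(13, 3): e=[12,132,24] → X
    (7,1)@(15, 3): e=[-24,156,36] → .
    (2,2)@(5, 5): e=[128,36,4] → X
    (3,2)@(7, 5): e=[92,60,16] → X
    (6,2)@(13, 5): e=[-16,132,52] → .
    (1,3)@(3, 7): e=[136,12,20] → X
    (5,3)@(11, 7): e=[-8,108,68] → .
    (1,4)@(3, 9): e=[108,12,48] → X
    (4,4)@(9, 9): e=[0,84,84] → .  [on edge]
  covered (21 px):
    . . . . . . . X . .
    . . . . X X X . . .
    . . X X X X . . . .
    . X X X X . . . . .
    . X X X . . . . . .
    . X X X . . . . . .
    . X X . . . . . . .
    . X . . . . . . . .
    . . . . . . . . . .
    . . . . . . . . . .
T2:
  2·area = 46  (B↔C swapped to make it positive)
  edge (3, 14)→(12, 10): d=(9,-4) top-left  bias=+0
  edge (12, 10)→(10, 16): d=(-2,6) right/bottom  bias=-1
  edge (10, 16)→(3, 14): d=(-7,-2) top-left  bias=+0
    (7,0)@(15, 1): e=[-69,0,115] → .  [on edge]
    (6,3)@(13, 7): e=[-23,0,69] → .  [on edge]
    (5,5)@(11, 11): e=[5,4,37] → X
    (6,5)@(13, 11): e=[13,-8,41] → .
    (3,6)@(7, 13): e=[7,24,15] → X
    (4,6)@(9, 13): e=[15,12,19] → X
    (5,6)@(11, 13): e=[23,0,23] → .  [on edge]
    (3,7)@(7, 15): e=[25,20,1] → X
    (5,7)@(11, 15): e=[41,-4,9] → .
    (3,8)@(7, 17): e=[43,16,-13] → .
    (4,8)@(9, 17): e=[51,4,-9] → .
    (4,9)@(9, 19): e=[69,0,-23] → .  [on edge]
  covered (5 px):
    . . . . . . . . . .
    . . . . . . . . . .
    . . . . . . . . . .
    . . . . . . . . . .
    . . . . . . . . . .
    . . . . . X . . . .
    . . . X X . . . . .
    . . . X X . . . . .
    . . . . . . . . . .
    . . . . . . . . . .

Result: 31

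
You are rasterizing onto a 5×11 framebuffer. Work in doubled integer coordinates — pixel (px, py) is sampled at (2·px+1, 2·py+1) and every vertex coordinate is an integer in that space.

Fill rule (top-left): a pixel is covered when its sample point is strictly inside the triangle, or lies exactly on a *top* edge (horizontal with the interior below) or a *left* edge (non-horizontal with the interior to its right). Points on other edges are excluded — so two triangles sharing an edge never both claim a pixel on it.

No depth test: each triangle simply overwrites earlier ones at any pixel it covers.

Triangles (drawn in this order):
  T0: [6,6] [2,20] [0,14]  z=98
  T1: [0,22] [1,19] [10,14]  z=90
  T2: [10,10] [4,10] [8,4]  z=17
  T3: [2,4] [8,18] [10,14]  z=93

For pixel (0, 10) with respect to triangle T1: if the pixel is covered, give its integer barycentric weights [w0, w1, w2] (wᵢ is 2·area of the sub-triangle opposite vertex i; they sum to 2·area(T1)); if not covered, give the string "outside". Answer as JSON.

T0:
  2·area = 52
  edge (6, 6)→(2, 20): d=(-4,14) right/bottom  bias=-1
  edge (2, 20)→(0, 14): d=(-2,-6) top-left  bias=+0
  edge (0, 14)→(6, 6): d=(6,-8) top-left  bias=+0
    (2,4)@(5, 9): e=[2,40,10] → █
    (3,4)@(7, 9): e=[-26,52,26] → ·
    (1,5)@(3, 11): e=[22,24,6] → █
    (2,5)@(5, 11): e=[-6,36,22] → ·
    (0,6)@(1, 13): e=[42,8,2] → █
    (2,6)@(5, 13): e=[-14,32,34] → ·
    (0,7)@(1, 15): e=[34,4,14] → █
    (2,7)@(5, 15): e=[-22,28,46] → ·
    (0,8)@(1, 17): e=[26,0,26] → █  [on edge]
    (1,8)@(3, 17): e=[-2,12,42] → ·
    (0,9)@(1, 19): e=[18,-4,38] → ·
  covered (7 px):
    · · · · ·
    · · · · ·
    · · · · ·
    · · · · ·
    · · █ · ·
    · █ · · ·
    █ █ · · ·
    █ █ · · ·
    █ · · · ·
    · · · · ·
    · · · · ·
T1:
  2·area = 22
  edge (0, 22)→(1, 19): d=(1,-3) top-left  bias=+0
  edge (1, 19)→(10, 14): d=(9,-5) top-left  bias=+0
  edge (10, 14)→(0, 22): d=(-10,8) right/bottom  bias=-1
    (3,0)@(7, 1): e=[0,-132,154] → ·  [on edge]
    (2,3)@(5, 7): e=[0,-88,110] → ·  [on edge]
    (1,6)@(3, 13): e=[0,-44,66] → ·  [on edge]
    (2,8)@(5, 17): e=[10,2,10] → █
    (3,8)@(7, 17): e=[16,12,-6] → ·
    (0,9)@(1, 19): e=[0,0,22] → █  [on edge]
    (1,9)@(3, 19): e=[6,10,6] → █
    (2,9)@(5, 19): e=[12,20,-10] → ·
    (0,10)@(1, 21): e=[2,18,2] → █
    (1,10)@(3, 21): e=[8,28,-14] → ·
  covered (4 px):
    · · · · ·
    · · · · ·
    · · · · ·
    · · · · ·
    · · · · ·
    · · · · ·
    · · · · ·
    · · · · ·
    · · █ · ·
    █ █ · · ·
    █ · · · ·
T2:
  2·area = 36
  edge (10, 10)→(4, 10): d=(-6,0) right/bottom  bias=-1
  edge (4, 10)→(8, 4): d=(4,-6) top-left  bias=+0
  edge (8, 4)→(10, 10): d=(2,6) right/bottom  bias=-1
    (3,0)@(7, 1): e=[54,-18,0] → ·  [on edge]
    (3,3)@(7, 7): e=[18,6,12] → █
    (4,3)@(9, 7): e=[18,18,0] → ·  [on edge]
    (2,4)@(5, 9): e=[6,2,28] → █
    (4,4)@(9, 9): e=[6,26,4] → █
    (2,5)@(5, 11): e=[-6,10,32] → ·
    (3,5)@(7, 11): e=[-6,22,20] → ·
    (4,5)@(9, 11): e=[-6,34,8] → ·
  covered (4 px):
    · · · · ·
    · · · · ·
    · · · · ·
    · · · █ ·
    · · █ █ █
    · · · · ·
    · · · · ·
    · · · · ·
    · · · · ·
    · · · · ·
    · · · · ·
T3:
  2·area = 52  (B↔C swapped to make it positive)
  edge (2, 4)→(10, 14): d=(8,10) right/bottom  bias=-1
  edge (10, 14)→(8, 18): d=(-2,4) right/bottom  bias=-1
  edge (8, 18)→(2, 4): d=(-6,-14) top-left  bias=+0
    (2,4)@(5, 9): e=[10,30,12] → █
    (3,4)@(7, 9): e=[-10,22,40] → ·
    (2,5)@(5, 11): e=[26,26,0] → █  [on edge]
    (3,5)@(7, 11): e=[6,18,28] → █
    (4,5)@(9, 11): e=[-14,10,56] → ·
    (2,6)@(5, 13): e=[42,22,-12] → ·
    (3,6)@(7, 13): e=[22,14,16] → █
    (4,6)@(9, 13): e=[2,6,44] → █
    (3,7)@(7, 15): e=[38,10,4] → █
    (3,8)@(7, 17): e=[54,6,-8] → ·
    (4,8)@(9, 17): e=[34,-2,20] → ·
  covered (7 px):
    · · · · ·
    · · · · ·
    · · · · ·
    · · · · ·
    · · █ · ·
    · · █ █ ·
    · · · █ █
    · · · █ █
    · · · · ·
    · · · · ·
    · · · · ·

Final: [18,2,2]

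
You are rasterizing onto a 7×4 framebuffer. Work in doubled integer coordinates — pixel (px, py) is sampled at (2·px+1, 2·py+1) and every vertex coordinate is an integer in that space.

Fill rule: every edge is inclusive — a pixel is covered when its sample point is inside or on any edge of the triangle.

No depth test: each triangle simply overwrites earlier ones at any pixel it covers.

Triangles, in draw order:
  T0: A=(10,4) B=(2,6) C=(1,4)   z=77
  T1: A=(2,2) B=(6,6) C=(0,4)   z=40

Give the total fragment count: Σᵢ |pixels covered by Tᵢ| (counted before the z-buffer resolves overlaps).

T0:
  2·area = 18
  edge (10, 4)→(2, 6): d=(-8,2) inclusive
  edge (2, 6)→(1, 4): d=(-1,-2) inclusive
  edge (1, 4)→(10, 4): d=(9,0) inclusive
    (1,2)@(3, 5): e=[6,3,9] → X
    (2,2)@(5, 5): e=[2,7,9] → X
    (3,2)@(7, 5): e=[-2,11,9] → .
    (1,3)@(3, 7): e=[-10,1,27] → .
    (2,3)@(5, 7): e=[-14,5,27] → .
  covered (2 px):
    . . . . . . .
    . . . . . . .
    . X X . . . .
    . . . . . . .
T1:
  2·area = 16
  edge (2, 2)→(6, 6): d=(4,4) inclusive
  edge (6, 6)→(0, 4): d=(-6,-2) inclusive
  edge (0, 4)→(2, 2): d=(2,-2) inclusive
    (0,0)@(1, 1): e=[0,20,-4] → .  [on edge]
    (1,0)@(3, 1): e=[-8,24,0] → .  [on edge]
    (0,1)@(1, 3): e=[8,8,0] → X  [on edge]
    (1,1)@(3, 3): e=[0,12,4] → X  [on edge]
    (2,1)@(5, 3): e=[-8,16,8] → .
    (0,2)@(1, 5): e=[16,-4,4] → .
    (1,2)@(3, 5): e=[8,0,8] → X  [on edge]
    (2,2)@(5, 5): e=[0,4,12] → X  [on edge]
    (3,2)@(7, 5): e=[-8,8,16] → .
    (1,3)@(3, 7): e=[16,-12,12] → .
    (2,3)@(5, 7): e=[8,-8,16] → .
    (3,3)@(7, 7): e=[0,-4,20] → .  [on edge]
    (4,3)@(9, 7): e=[-8,0,24] → .  [on edge]
  covered (4 px):
    . . . . . . .
    X X . . . . .
    . X X . . . .
    . . . . . . .

Answer: 6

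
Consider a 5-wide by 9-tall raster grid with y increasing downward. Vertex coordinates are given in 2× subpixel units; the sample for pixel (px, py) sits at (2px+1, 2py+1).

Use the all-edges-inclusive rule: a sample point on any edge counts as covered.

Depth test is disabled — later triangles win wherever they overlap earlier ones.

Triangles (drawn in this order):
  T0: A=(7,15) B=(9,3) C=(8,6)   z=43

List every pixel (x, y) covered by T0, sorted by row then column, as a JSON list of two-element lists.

T0:
  2·area = 6  (B↔C swapped to make it positive)
  edge (7, 15)→(8, 6): d=(1,-9) inclusive
  edge (8, 6)→(9, 3): d=(1,-3) inclusive
  edge (9, 3)→(7, 15): d=(-2,12) inclusive
    (4,1)@(9, 3): e=[6,0,0] → #  [on edge]
    (4,2)@(9, 5): e=[8,2,-4] → ·
    (3,4)@(7, 9): e=[-6,0,12] → ·  [on edge]
    (2,7)@(5, 15): e=[-18,0,24] → ·  [on edge]
    (3,7)@(7, 15): e=[0,6,0] → #  [on edge]
    (4,7)@(9, 15): e=[18,12,-24] → ·
    (3,8)@(7, 17): e=[2,8,-4] → ·
  covered (2 px):
    · · · · ·
    · · · · #
    · · · · ·
    · · · · ·
    · · · · ·
    · · · · ·
    · · · · ·
    · · · # ·
    · · · · ·

Answer: [[4,1],[3,7]]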